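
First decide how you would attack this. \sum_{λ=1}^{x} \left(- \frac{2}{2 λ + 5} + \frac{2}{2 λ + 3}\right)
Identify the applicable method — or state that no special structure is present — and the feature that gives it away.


Verdict: telescoping — the generic term is a one-step difference of \frac{2}{2 λ + 3}, so partial sums shortcut to endpoint evaluation.


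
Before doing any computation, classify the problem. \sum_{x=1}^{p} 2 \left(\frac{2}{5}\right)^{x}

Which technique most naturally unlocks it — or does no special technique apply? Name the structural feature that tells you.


Best approach: the geometric series formula — the ratio of consecutive terms is the constant \frac{2}{5}, independent of the index — a geometric sum.


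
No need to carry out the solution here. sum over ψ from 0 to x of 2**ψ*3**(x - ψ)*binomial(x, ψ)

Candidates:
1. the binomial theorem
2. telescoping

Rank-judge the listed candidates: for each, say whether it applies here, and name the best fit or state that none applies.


Technique: the binomial theorem — binomial(x, ψ) weighting matched powers of 2 and 3 is the expanded form of (2 + 3)^x — fold it back up.
- the binomial theorem — applicable, and directly so.
- telescoping — writing out consecutive terms as given produces no pairwise cancellation.


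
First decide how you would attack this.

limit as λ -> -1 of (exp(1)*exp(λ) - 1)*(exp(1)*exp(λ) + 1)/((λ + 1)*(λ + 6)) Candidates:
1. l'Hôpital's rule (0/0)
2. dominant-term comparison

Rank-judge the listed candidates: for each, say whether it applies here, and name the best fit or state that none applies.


Best approach: l'Hôpital's rule (0/0) — the 0/0 form at -1 is the signature situation for l'Hôpital's rule. The standard small-argument limits would also carry it; the rule is the systematic route.
- l'Hôpital's rule (0/0): yes, a natural case for it.
- dominant-term comparison: this limit is not decided by comparing polynomial growth at infinity.


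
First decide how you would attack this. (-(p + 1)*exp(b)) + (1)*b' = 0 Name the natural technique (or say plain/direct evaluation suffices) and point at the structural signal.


Technique: separation of variables — a product of single-variable factors, p + 1 and exp(b) — the textbook separable form.


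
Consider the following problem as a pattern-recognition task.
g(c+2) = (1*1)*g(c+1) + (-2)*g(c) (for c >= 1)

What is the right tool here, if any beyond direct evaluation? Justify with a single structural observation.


Best approach: the characteristic-root method — shift-invariance with fixed coefficients calls for exponential trials; the characteristic polynomial finds every r^c.


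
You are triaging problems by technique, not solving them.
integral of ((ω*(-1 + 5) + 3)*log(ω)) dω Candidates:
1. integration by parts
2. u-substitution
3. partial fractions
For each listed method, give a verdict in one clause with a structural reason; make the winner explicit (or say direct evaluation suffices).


Diagnosis: integration by parts — log(ω) blocks direct integration but differentiates to something rational — parts with the polynomial factor (ω*(-1 + 5) + 3) as dv.
- integration by parts: applicable, and directly so.
- u-substitution: no subexpression of the integrand serves as a whole-integral substitution inner — individual terms may offer their own, but none carries its derivative as a factor of the full integrand; a working change of variable would have to be constructed from outside the expression.
- partial fractions — the expression is not a ratio of polynomials that decomposes further.


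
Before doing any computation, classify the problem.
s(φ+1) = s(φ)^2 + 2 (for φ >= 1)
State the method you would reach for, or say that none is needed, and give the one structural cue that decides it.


Method: no special technique — each new value is a nonlinear function of earlier ones — scaling arguments and superposition both fail.


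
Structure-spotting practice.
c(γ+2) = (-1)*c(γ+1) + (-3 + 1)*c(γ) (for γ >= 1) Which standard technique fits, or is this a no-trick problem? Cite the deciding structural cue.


Method: the characteristic-root method — because shifting γ leaves the equation's coefficients unchanged, exponential trials reduce it to algebra.


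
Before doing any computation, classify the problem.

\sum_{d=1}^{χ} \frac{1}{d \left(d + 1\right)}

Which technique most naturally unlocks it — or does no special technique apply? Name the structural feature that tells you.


Technique: telescoping — split \frac{1}{d \left(d + 1\right)} by partial fractions and the pieces are one function at shifted arguments — interior terms cancel.


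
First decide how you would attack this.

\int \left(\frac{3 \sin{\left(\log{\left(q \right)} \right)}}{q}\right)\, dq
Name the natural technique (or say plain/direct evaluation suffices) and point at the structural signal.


Technique: u-substitution — read it as f(\log{\left(q \right)}) times a constant multiple of d(\log{\left(q \right)}): one substitution, u = \log{\left(q \right)}, finishes it.


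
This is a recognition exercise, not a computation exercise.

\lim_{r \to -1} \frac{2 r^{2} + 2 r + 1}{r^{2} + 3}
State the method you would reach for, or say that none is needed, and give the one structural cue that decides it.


Diagnosis: no special technique — no zero denominators, no indeterminate clash at -1 — substitute and read off the value.


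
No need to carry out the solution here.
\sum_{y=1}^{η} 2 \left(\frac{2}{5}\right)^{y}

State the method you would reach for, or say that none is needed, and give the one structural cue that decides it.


Best approach: the geometric series formula — consecutive terms stand in a fixed index-free ratio — the geometric sum formula closes it.


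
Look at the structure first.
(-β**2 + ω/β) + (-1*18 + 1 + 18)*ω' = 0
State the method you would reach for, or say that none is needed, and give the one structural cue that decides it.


Verdict: a linear integrating factor — linear in the unknown with genuine forcing: multiply through by the exponential of the integrated coefficient and the left side closes into one derivative.


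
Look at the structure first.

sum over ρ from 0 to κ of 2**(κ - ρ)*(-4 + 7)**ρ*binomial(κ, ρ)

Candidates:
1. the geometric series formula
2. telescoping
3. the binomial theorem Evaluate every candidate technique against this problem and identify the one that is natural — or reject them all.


Verdict: the binomial theorem — the binomial coefficients weight matched powers of (-4 + 7) and 2, which is exactly the expansion of a binomial power.
- the geometric series formula — there is no constant term-to-term ratio.
- telescoping: as presented, consecutive terms share no shifted copy to cancel against — no rewrite is on display to change that.
- the binomial theorem: applicable, and directly so.


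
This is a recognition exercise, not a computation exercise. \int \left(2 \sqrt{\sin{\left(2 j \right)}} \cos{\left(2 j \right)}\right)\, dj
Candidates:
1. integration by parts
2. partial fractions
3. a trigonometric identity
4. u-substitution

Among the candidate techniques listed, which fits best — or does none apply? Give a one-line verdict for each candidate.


Verdict: u-substitution — the only nontrivial dependence routes through \sin{\left(2 j \right)}, whose derivative supplies the leftover factor up to a constant multiple — u = \sin{\left(2 j \right)} flattens it.
- integration by parts: there is no nonconstant-polynomial-times-kernel split with an exp, sine, cosine (degree-1 argument), or logarithm partner.
- partial fractions — the expression is not a ratio of polynomials that decomposes further.
- a trigonometric identity: no identity rewrites this into an easier trigonometric form.
- u-substitution — applies; the problem has the shape this method handles.


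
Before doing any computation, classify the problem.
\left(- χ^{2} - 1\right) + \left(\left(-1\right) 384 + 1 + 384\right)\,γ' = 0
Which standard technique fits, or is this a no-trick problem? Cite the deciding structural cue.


Best approach: no special technique — the slope is a function of χ alone, so integrate both sides directly.


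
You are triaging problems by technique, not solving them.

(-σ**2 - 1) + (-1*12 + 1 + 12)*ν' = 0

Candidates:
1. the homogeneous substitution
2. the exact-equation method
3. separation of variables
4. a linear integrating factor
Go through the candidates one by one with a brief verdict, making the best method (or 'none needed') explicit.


Method: no special technique — the slope is a pure function of σ; integrate both sides and be done.
- the homogeneous substitution: the ratio of the variables does not determine the slope.
- the exact-equation method — no dependence on the unknown anywhere: exactness is a label without content here.
- separation of variables — separation is only trivially available — with the unknown absent from the slope this is a direct integration, not a separation problem.
- a linear integrating factor: with the unknown absent the integrating factor is a formality; direct integration is the working structure.


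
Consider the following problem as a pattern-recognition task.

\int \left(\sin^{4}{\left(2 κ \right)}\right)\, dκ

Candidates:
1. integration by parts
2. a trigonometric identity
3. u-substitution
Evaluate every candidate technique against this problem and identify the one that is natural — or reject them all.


Verdict: a trigonometric identity — \sin^{4}{\left(2 κ \right)} calls for power reduction: rewrite via double angles before any antiderivative is attempted.
- integration by parts — not the natural route: no polynomial-kernel product appears — a recursive parts reduction of the trigonometric product exists, but the identity rewrite is direct.
- a trigonometric identity — applies; the problem has the shape this method handles.
- u-substitution — no subexpression of the integrand pairs with its own derivative as a factor — individual terms may offer their own substitutions, but any change of variable covering the whole integral would have to be constructed from outside the expression.


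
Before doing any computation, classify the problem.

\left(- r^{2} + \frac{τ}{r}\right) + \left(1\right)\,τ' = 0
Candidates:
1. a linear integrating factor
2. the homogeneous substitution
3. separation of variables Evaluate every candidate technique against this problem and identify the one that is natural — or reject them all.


Method: a linear integrating factor — linear in the unknown with genuine forcing: multiply through by the exponential of the integrated coefficient and the left side closes into one derivative.
- a linear integrating factor — a fit — the right tool for this form.
- the homogeneous substitution: the slope does not depend on the ratio of the variables alone.
- separation of variables — the two dependences do not factor apart.


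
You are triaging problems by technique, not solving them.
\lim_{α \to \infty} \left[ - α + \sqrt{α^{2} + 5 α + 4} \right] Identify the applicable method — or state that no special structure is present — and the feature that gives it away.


Technique: conjugate multiplication — both pieces blow up but their difference is finite; the conjugate trick rationalizes \sqrt{α^{2} + 5 α + 4} - α.


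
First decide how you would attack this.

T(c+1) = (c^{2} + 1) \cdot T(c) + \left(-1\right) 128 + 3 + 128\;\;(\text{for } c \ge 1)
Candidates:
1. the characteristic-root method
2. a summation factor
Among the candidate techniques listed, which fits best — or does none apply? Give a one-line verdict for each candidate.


Best approach: a summation factor — first-order, linear, moving coefficient c^{2} + 1: the discrete analogue of an integrating factor handles it.
- the characteristic-root method: an index-dependent weight blocks the pure exponential ansatz.
- a summation factor — yes, a natural case for it.


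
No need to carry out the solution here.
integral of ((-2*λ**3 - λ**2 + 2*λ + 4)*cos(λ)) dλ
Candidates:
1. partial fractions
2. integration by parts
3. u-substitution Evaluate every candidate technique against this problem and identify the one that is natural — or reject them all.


Verdict: integration by parts — differentiate -2*λ**3 - λ**2 + 2*λ + 4, integrate cos(λ): each pass lowers the polynomial degree, so parts terminates.
- partial fractions — there is no rational-function structure to decompose.
- integration by parts: a fit — the right tool for this form.
- u-substitution: no subexpression of the integrand pairs with its own derivative as a factor — individual terms may offer their own substitutions, but any change of variable covering the whole integral would have to be constructed from outside the expression.


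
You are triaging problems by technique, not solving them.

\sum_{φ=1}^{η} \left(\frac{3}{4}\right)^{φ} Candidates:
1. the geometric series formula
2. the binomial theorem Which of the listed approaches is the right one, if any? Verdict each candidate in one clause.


Best approach: the geometric series formula — each term is \frac{3}{4} times the previous one, so the geometric-series formula applies directly.
- the geometric series formula — applicable, and directly so.
- the binomial theorem: there is no pair of bases whose matched powers would reassemble into a single binomial power.


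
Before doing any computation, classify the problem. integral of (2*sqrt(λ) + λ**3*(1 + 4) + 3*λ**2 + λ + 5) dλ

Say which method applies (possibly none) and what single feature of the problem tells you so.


Best approach: no special technique — the integrand is a sum of constant multiples of powers of λ — integrate term by term.


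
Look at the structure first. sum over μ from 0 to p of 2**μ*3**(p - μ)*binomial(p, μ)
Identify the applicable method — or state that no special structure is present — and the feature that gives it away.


Diagnosis: the binomial theorem — terms weighting binomial(p, μ) against matched powers of 2 and 3 reassemble into (2 + 3)^p by the binomial theorem.


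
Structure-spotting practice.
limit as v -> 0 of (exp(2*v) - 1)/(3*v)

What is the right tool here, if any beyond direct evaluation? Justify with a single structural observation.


Method: l'Hôpital's rule (0/0) — numerator and denominator both vanish at 0 — a genuine 0/0 form, which is exactly when l'Hôpital applies. Known elementary limits would finish this too — the rule just bypasses the case analysis.


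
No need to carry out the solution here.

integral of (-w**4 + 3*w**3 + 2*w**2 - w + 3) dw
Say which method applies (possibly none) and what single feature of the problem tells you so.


Method: no special technique — nothing composite, nothing rational, nothing trigonometric — each constant-multiple power of w integrates by the power rule alone.


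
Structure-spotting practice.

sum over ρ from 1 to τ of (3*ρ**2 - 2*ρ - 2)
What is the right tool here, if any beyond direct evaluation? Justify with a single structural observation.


Best approach: no special technique — nothing telescopes and nothing is geometric; polynomial terms in ρ sum term by term.


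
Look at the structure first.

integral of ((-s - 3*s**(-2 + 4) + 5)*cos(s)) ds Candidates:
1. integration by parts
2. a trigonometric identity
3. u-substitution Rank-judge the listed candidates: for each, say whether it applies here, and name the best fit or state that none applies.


Best approach: integration by parts — a polynomial (-s - 3*s**(-2 + 4) + 5) against the kernel cos(s) is the signature bounded-ladder case for integration by parts.
- integration by parts — applicable, and directly so.
- a trigonometric identity: no even trigonometric power and no product of distinct frequencies to rewrite.
- u-substitution — no subexpression of the integrand pairs with its own derivative as a factor — individual terms may offer their own substitutions, but any change of variable covering the whole integral would have to be constructed from outside the expression.


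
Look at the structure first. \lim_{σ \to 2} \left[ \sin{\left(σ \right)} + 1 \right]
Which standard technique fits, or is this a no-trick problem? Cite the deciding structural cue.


Diagnosis: no special technique — the expression is continuous at the evaluation point — substitute directly; no indeterminate form appears.


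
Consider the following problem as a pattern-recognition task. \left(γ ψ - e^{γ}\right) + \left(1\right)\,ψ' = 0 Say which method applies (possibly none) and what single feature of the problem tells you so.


Method: a linear integrating factor — arrange it as ψ' + γ·ψ = (the forcing term) and the integrating factor does the rest.


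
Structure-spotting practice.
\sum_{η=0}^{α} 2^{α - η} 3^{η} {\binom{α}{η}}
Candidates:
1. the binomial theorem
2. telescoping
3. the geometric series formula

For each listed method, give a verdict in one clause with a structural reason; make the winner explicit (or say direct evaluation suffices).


Best approach: the binomial theorem — terms weighting {\binom{α}{η}} against matched powers of 3 and 2 reassemble into (3 + 2)^α by the binomial theorem.
- the binomial theorem: yes — fits the structure here.
- telescoping: computed from the summand as displayed, the partial sums build up without the pairwise collapse telescoping exploits.
- the geometric series formula: no single multiplier carries one term to the next throughout the sum.


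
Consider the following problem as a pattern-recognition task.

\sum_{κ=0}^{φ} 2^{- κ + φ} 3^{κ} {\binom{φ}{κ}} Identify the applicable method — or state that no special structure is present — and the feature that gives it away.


Best approach: the binomial theorem — {\binom{φ}{κ}} weighting matched powers of 3 and 2 is the expanded form of (3 + 2)^φ — fold it back up.


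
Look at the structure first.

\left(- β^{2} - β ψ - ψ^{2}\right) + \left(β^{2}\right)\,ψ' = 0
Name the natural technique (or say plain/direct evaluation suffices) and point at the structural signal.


Technique: the homogeneous substitution — the slope's numerator and denominator have matching total degree, so it depends only on ψ/β and the ratio substitution collapses it.


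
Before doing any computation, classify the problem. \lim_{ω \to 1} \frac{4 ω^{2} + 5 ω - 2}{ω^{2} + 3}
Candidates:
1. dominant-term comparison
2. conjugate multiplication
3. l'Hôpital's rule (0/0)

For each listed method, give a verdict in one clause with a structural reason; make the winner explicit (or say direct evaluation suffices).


Best approach: no special technique — no vanishing denominator and no indeterminate clash at the point — evaluation is immediate.
- dominant-term comparison: this limit is not decided by comparing polynomial growth at infinity.
- conjugate multiplication: there are no radicals in tension whose conjugate would simplify matters.
- l'Hôpital's rule (0/0): evaluation at the point is determinate, so the rule has nothing to repair.


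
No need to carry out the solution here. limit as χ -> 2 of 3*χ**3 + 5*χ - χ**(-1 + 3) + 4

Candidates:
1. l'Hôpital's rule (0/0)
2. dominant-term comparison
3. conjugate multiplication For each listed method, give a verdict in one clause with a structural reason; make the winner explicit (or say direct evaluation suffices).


Diagnosis: no special technique — the expression is continuous at the evaluation point — substitute directly; no indeterminate form appears.
- l'Hôpital's rule (0/0) — substituting the point produces a determinate value, not a 0 over 0 clash.
- dominant-term comparison: no dominant-degree comparison decides it.
- conjugate multiplication: multiplying by a conjugate would not remove any indeterminacy here.


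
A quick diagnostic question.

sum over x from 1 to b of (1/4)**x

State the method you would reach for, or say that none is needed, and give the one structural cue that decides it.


Technique: the geometric series formula — the ratio of consecutive terms is the constant 1/4, independent of the index — a geometric sum.


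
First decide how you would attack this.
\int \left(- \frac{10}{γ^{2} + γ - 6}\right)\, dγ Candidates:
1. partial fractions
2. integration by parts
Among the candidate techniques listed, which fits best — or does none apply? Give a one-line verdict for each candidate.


Technique: partial fractions — the integrand is a proper rational function and its denominator γ^{2} + γ - 6 factors into distinct pieces, so it splits into simple fractions.
- partial fractions — yes — fits the structure here.
- integration by parts: the nonconstant-polynomial-times-standard-kernel pattern (an exp, sine, cosine, or logarithm partner) is absent.


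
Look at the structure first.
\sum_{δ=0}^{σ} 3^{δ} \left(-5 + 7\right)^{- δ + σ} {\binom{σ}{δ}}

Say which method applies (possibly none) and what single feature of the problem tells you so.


Diagnosis: the binomial theorem — the summand is term δ of a binomial expansion in 3 and (-5 + 7); the whole sum is a single power.


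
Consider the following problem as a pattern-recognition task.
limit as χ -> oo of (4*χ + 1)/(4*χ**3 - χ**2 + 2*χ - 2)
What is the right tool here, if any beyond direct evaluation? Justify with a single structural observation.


Best approach: dominant-term comparison — divide by the highest power of χ present: lower-order terms vanish and the dominant ratio remains. Viewed as a single quotient this is an ∞/∞ form — an at-infinity application of l'Hôpital's rule would also resolve it; comparing leading growth reads the answer without differentiating.


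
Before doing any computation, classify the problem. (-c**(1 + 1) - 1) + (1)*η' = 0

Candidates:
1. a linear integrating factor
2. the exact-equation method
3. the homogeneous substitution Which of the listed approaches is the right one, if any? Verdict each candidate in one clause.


Verdict: no special technique — solved for the derivative, η never appears on the right — this is a direct integration in c, not a differential-equations problem at heart.
- a linear integrating factor — with the unknown absent the integrating factor is a formality; direct integration is the working structure.
- the exact-equation method: no dependence on the unknown anywhere: exactness is a label without content here.
- the homogeneous substitution — rescaling both variables together changes the slope, so no ratio substitution collapses it.


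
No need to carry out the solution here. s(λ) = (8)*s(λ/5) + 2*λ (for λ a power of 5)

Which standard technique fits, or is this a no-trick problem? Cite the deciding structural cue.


Best approach: the master substitution — the index is divided (λ/5), not shifted — substitute λ = 5^m to straighten it into a shift recurrence.


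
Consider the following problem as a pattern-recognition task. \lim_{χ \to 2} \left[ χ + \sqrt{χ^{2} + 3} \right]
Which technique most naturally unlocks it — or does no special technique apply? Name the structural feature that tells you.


Diagnosis: no special technique — no denominator vanishes and nothing blows up at 2: direct substitution is the whole computation.


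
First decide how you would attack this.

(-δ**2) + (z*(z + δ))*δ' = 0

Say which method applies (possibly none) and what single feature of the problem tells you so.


Technique: the homogeneous substitution — scaling z and δ together leaves the slope fixed — it depends only on δ/z, so substitute the ratio. A Bernoulli-style rewrite — possibly after exchanging which variable is treated as dependent — would work as well; the homogeneous substitution is the more immediate reading here.


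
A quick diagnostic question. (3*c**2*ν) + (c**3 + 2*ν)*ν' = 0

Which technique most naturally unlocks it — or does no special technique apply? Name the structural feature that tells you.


Diagnosis: the exact-equation method — check exactness first: here it holds (3*c**2*ν, c**3 + 2*ν have matching cross partials), so no integrating factor is needed.


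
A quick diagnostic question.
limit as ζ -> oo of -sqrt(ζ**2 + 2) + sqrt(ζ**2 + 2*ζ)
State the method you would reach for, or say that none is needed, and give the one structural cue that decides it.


Method: conjugate multiplication — sqrt(ζ**2 + 2*ζ) and sqrt(ζ**2 + 2) both blow up, but their difference is tame once the conjugate rationalizes it.


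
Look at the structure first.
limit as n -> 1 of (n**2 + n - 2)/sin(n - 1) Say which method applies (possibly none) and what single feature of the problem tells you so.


Verdict: l'Hôpital's rule (0/0) — numerator and denominator both vanish at 1 — a genuine 0/0 form, which is exactly when l'Hôpital applies. Expanding numerator and denominator to first order gives the same value — the rule automates exactly that.


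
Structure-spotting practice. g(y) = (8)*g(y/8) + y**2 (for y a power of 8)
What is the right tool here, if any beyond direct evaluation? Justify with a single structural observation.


Diagnosis: the master substitution — treat m = log base 8 of y as the new clock: one recursion step advances m by one while y scales by 8.


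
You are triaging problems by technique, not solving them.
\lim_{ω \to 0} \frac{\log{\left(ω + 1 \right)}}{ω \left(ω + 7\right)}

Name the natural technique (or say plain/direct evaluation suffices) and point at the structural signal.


Verdict: l'Hôpital's rule (0/0) — numerator and denominator both vanish at 0 — a genuine 0/0 form, which is exactly when l'Hôpital applies. A local series expansion at the point resolves it as well; the rule is the packaged version of that step.


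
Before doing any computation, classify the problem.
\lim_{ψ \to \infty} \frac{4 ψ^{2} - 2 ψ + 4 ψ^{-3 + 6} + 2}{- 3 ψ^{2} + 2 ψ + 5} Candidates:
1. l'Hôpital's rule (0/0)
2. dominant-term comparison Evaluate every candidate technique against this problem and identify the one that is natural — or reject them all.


Verdict: dominant-term comparison — as ψ grows, only the highest-degree terms matter — compare leading terms and read the limit off.
- l'Hôpital's rule (0/0): viewed as a single quotient this runs to ∞/∞, not the 0/0 clash this candidate addresses; an at-infinity variant of the rule would resolve it, but comparing leading growth reads the answer without differentiating.
- dominant-term comparison: applicable, and directly so.


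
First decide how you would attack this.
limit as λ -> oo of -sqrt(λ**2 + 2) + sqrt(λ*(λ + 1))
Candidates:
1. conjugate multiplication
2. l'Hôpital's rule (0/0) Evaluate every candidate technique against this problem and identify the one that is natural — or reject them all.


Best approach: conjugate multiplication — divergence minus divergence hides a finite answer — expose it by pairing sqrt(λ*(λ + 1)) - sqrt(λ**2 + 2) with its conjugate.
- conjugate multiplication: a fit — the right tool for this form.
- l'Hôpital's rule (0/0) — substitution produces ∞ − ∞ rather than a vanishing quotient; the rule needs a 0/0 ratio to act on.


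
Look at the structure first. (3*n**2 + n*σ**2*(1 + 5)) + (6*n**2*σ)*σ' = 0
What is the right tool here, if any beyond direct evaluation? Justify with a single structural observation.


Method: the exact-equation method — equality of cross partials is the green light — assemble the potential function term by term.


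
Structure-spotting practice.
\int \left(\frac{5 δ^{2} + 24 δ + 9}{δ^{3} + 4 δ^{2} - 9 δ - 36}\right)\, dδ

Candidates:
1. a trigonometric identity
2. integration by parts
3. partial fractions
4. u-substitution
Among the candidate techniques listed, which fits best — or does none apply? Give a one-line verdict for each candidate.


Technique: partial fractions — once δ^{3} + 4 δ^{2} - 9 δ - 36 is factored, each root contributes a simple-fraction term; integrate them one at a time.
- a trigonometric identity — with no trigonometric functions present, identity rewriting has no target.
- integration by parts: no split into a nonconstant polynomial times one of the standard kernels — exp, sine, or cosine of a linear argument, or a logarithm — applies here.
- partial fractions: applies; the problem has the shape this method handles.
- u-substitution — no subexpression of the integrand serves as a whole-integral substitution inner — individual terms may offer their own, but none carries its derivative as a factor of the full integrand; a working change of variable would have to be constructed from outside the expression.


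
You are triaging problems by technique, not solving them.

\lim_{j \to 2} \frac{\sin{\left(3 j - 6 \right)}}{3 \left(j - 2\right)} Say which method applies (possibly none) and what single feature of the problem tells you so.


Method: l'Hôpital's rule (0/0) — the 0/0 form at 2 is the signature situation for l'Hôpital's rule. A first-order expansion at the point is an equally standard path; the rule packages it.


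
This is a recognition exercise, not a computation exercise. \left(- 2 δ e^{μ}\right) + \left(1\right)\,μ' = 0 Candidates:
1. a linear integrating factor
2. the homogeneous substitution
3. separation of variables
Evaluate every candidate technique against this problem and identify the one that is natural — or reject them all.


Technique: separation of variables — one side of the product carries the independent variable, the other the unknown — the textbook separation shape.
- a linear integrating factor — a nonlinear term in the unknown puts this outside the integrating-factor template.
- the homogeneous substitution — the slope changes under joint rescaling, failing the degree-zero test.
- separation of variables — applies; the problem has the shape this method handles.


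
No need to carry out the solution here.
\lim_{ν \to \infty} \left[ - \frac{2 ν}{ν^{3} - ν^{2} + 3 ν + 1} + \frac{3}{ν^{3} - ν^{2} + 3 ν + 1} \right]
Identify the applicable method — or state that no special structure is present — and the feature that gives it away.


Verdict: dominant-term comparison — divide by the highest power of ν present: lower-order terms vanish and the dominant ratio remains. Viewed as a single quotient this is an ∞/∞ form — an at-infinity application of l'Hôpital's rule would also resolve it; comparing leading growth reads the answer without differentiating.


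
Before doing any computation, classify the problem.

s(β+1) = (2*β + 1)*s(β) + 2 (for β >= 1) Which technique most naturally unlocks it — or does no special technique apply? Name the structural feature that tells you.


Technique: a summation factor — one-term recursion with variable weight 2*β + 1 is solved by product normalization, not by root-finding.


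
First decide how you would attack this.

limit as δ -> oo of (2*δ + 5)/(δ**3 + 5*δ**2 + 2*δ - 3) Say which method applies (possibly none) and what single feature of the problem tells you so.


Best approach: dominant-term comparison — at large δ only the top-degree terms survive; compare the leading terms and the limit falls out. l'Hôpital's at-infinity variant applies to the expression viewed as a single quotient; the leading-term comparison is the direct route.


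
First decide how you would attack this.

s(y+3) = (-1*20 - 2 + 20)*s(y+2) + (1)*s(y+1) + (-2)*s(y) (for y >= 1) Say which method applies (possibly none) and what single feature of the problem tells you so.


Method: the characteristic-root method — because shifting y leaves the equation's coefficients unchanged, exponential trials reduce it to algebra.


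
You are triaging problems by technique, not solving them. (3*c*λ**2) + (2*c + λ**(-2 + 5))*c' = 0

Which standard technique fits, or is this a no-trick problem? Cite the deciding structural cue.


Diagnosis: the exact-equation method — because the two cross partials coincide, the form is conservative as written — recover its potential in (λ, c).


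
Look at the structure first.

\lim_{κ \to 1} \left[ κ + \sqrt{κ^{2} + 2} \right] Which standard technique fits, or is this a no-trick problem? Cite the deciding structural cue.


Best approach: no special technique — the expression is continuous at the evaluation point — substitute directly; no indeterminate form appears.


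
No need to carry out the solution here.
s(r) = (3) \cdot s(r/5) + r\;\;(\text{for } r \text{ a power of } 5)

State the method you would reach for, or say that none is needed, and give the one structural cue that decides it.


Technique: the master substitution — the argument shrinks by the factor 5, so measure the index on a logarithmic scale and the recursion becomes a shift.


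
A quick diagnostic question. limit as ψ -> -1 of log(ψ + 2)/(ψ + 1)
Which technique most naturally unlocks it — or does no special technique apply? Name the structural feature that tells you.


Best approach: l'Hôpital's rule (0/0) — plug in -1: top and bottom both hit zero, so differentiate each and retry. Known elementary limits would finish this too — the rule just bypasses the case analysis.


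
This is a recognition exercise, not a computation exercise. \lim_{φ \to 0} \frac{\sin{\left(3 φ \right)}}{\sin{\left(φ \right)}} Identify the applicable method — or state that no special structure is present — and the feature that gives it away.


Verdict: l'Hôpital's rule (0/0) — both numerator and denominator vanish at 0: the genuine 0/0 indeterminate that l'Hôpital exists for. A local series expansion at the point resolves it as well; the rule is the packaged version of that step.


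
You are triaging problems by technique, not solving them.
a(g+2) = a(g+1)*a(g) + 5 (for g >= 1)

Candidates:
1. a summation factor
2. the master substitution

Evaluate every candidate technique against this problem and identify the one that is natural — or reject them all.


Method: no special technique — no ansatz, no master substitution, no summation factor survives the nonlinearity here.
- a summation factor: no summation factor applies — the rule is not linear in the sequence values.
- the master substitution: no fixed divisor shrinks the index between calls.


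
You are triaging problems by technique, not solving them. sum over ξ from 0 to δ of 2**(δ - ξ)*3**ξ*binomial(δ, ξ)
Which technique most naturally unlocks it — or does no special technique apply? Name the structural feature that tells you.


Method: the binomial theorem — binomial coefficients against complementary powers of 3 and 2: recognize the binomial expansion and resum.


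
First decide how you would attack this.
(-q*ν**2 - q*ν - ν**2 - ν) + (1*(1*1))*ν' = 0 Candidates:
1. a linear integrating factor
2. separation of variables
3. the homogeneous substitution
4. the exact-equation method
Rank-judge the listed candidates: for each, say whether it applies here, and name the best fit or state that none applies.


Best approach: separation of variables — one side of the product carries the independent variable, the other the unknown — the textbook separation shape. A Bernoulli substitution applies to this equation as given; separation takes the same equation in its displayed form.
- a linear integrating factor: the unknown enters nonlinearly (through a power, a denominator, or a transcendental function), which the linear integrating-factor recipe cannot absorb as-is — any repair would come from a preliminary substitution, not the factor.
- separation of variables — applicable, and directly so.
- the homogeneous substitution: the slope is not a function of the ratio of the variables alone.
- the exact-equation method: exactness fails on the nose — the mixed partials do not match.


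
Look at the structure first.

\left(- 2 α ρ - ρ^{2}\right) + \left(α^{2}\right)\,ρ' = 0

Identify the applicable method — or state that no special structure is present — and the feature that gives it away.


Diagnosis: the homogeneous substitution — solved for the derivative, the right side is unchanged under scaling α and ρ together — it depends only on the ratio ρ/α, so substitute a single ratio variable. A Bernoulli rewrite works here as the equation stands — the homogeneous substitution is the more immediate reading.


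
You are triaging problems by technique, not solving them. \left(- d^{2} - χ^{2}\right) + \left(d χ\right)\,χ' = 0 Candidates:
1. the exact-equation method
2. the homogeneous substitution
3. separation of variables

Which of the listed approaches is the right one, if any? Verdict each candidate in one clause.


Method: the homogeneous substitution — solved for the derivative, the right side is unchanged under scaling d and χ together — it depends only on the ratio χ/d, so substitute a single ratio variable. A Bernoulli substitution is a fair alternative on this equation directly; the homogeneous reading takes it as given.
- the exact-equation method: the mixed-partials test fails on this split — it is not an exact differential as presented.
- the homogeneous substitution — yes, a natural case for it.
- separation of variables — the two dependences are entangled, not a clean product of one-variable pieces.


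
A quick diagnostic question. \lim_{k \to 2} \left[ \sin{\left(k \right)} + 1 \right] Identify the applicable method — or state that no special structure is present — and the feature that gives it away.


Method: no special technique — no zero denominators, no indeterminate clash at 2 — substitute and read off the value.


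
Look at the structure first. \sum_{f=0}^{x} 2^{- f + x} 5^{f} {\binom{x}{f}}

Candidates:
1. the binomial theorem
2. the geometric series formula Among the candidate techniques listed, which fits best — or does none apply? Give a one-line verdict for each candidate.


Best approach: the binomial theorem — the binomial coefficients weight matched powers of 5 and 2, which is exactly the expansion of a binomial power.
- the binomial theorem — a fit — the right tool for this form.
- the geometric series formula: dividing successive terms gives an index-dependent quantity, not a constant.


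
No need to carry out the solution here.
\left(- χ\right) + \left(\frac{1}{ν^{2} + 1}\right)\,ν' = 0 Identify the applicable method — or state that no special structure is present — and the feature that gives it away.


Diagnosis: separation of variables — the derivative equals a pure function of χ (namely χ) times a pure function of ν (namely ν^{2} + 1); divide and integrate each side. An exactness check succeeds on this form as well — separation and the potential function arrive at the same answer, separation more directly.


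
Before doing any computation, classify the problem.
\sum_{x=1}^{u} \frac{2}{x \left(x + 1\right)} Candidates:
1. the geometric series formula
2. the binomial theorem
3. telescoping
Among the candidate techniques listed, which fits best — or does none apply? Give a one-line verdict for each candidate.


Technique: telescoping — \frac{2}{x \left(x + 1\right)} decomposes into shift-paired simple fractions; the series telescopes to finitely many boundary pieces.
- the geometric series formula — consecutive terms are not related by a fixed multiplier.
- the binomial theorem: no binomial coefficients pair up with complementary powers here.
- telescoping — yes, a natural case for it.


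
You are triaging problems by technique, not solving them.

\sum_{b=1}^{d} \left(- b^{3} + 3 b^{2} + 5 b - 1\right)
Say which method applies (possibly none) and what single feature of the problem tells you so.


Best approach: no special technique — the sum is polynomial through and through; closed forms for each power of b finish it directly.
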